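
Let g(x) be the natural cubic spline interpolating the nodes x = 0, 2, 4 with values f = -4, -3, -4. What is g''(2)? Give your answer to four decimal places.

Put M_i = g'' at the i-th knot. Here h = (2, 2) and Δ = (1/2, -1/2), so the interior equations h_(i-1)·M_(i-1) + 2(h_(i-1)+h_i)·M_i + h_i·M_(i+1) = 6(Δ_i − Δ_(i-1)) read
  2·M_0 + 8·M_1 + 2·M_2 = 6(Δ_1 - Δ_0) = -6
Natural end conditions: M_0 = M_2 = 0.
Hence M_0 = 0, M_1 = -3/4, M_2 = 0.

-0.7500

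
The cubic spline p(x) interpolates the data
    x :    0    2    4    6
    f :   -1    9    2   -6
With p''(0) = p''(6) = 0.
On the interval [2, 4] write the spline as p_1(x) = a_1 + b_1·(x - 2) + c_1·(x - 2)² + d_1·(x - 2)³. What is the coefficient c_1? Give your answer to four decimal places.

-3.3500

Let σ_i = p''(x_i). Step sizes h_i = 2, 2, 2; slopes of the chords Δ_i = (y_(i+1) - y_i)/h_i = 5, -7/2, -4.
  2·σ_0 + 8·σ_1 + 2·σ_2 = 6(Δ_1 - Δ_0) = -51
  2·σ_1 + 8·σ_2 + 2·σ_3 = 6(Δ_2 - Δ_1) = -3
Natural end conditions: σ_0 = σ_3 = 0.
Solving: σ_0 = 0, σ_1 = -67/10, σ_2 = 13/10, σ_3 = 0.
On [2, 4], with p_1(x) = a_1 + b_1·(x - 2) + c_1·(x - 2)² + d_1·(x - 2)³: c_1 = σ_1/2 = -67/20, d_1 = (σ_2 - σ_1)/(6h_1) = 2/3, b_1 = Δ_1 - h_1(2σ_1 + σ_2)/6 = 8/15.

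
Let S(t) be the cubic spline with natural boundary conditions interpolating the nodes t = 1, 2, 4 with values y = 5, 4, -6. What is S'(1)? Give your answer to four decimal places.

Put σ_i = S'' at the i-th knot. Here h = (1, 2) and Δ = (-1, -5), so the interior equations h_(i-1)·σ_(i-1) + 2(h_(i-1)+h_i)·σ_i + h_i·σ_(i+1) = 6(Δ_i − Δ_(i-1)) read
  1·σ_0 + 6·σ_1 + 2·σ_2 = 6(Δ_1 - Δ_0) = -24
Natural end conditions: σ_0 = σ_2 = 0.
Forward elimination and back-substitution give σ_0 = 0, σ_1 = -4, σ_2 = 0.
On [1, 2], S'(t) = b_0 + 2c_0·(t - 1) + 3d_0·(t - 1)² with b_0 = Δ_0 - h_0(2σ_0 + σ_1)/6 = -1/3, c_0 = σ_0/2 = 0, d_0 = (σ_1 - σ_0)/(6h_0) = -2/3. So S'(1) = -1/3.

-0.3333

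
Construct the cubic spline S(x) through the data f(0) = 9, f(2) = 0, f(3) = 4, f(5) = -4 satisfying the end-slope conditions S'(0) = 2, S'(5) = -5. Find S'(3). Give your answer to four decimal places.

Write M_i for S''(x_i). With h_i = 2, 1, 2 and divided differences Δ_i = -9/2, 4, -4, the continuity of S' gives the tridiagonal system
  2·M_0 + 6·M_1 + 1·M_2 = 6(Δ_1 - Δ_0) = 51
  1·M_1 + 6·M_2 + 2·M_3 = 6(Δ_2 - Δ_1) = -48
Clamped end conditions give two more equations: 2h_0·M_0 + h_0·M_1 = 6(Δ_0 - S'(0)) = -39 and h_2·M_2 + 2h_2·M_3 = 6(S'(5) - Δ_2) = -6.
Hence M_0 = -577/32, M_1 = 265/16, M_2 = -197/16, M_3 = 149/32.
On [3, 5], S'(x) = b_2 + 2c_2·(x - 3) + 3d_2·(x - 3)² with b_2 = Δ_2 - h_2(2M_2 + M_3)/6 = 85/32, c_2 = M_2/2 = -197/32, d_2 = (M_3 - M_2)/(6h_2) = 181/128. So S'(3) = 85/32.

2.6563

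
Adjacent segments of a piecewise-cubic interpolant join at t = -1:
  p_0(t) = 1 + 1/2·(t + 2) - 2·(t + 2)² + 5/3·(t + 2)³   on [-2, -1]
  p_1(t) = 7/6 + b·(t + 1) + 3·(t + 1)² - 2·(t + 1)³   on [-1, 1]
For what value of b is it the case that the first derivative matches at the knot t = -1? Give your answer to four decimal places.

p_0'(t) = 1/2 - 4·(t + 2) + 5·(t + 2)², so p_0'(-1) = 3/2. On the right, p_1'(-1) = b, so b = 3/2.

1.5000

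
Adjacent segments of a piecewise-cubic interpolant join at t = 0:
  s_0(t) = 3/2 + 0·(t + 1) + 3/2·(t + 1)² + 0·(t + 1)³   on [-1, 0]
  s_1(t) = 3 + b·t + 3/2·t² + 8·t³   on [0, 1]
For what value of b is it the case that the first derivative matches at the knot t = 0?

3

s_0'(t) = 0 + 3·(t + 1) + 0·(t + 1)², so s_0'(0) = 3. On the right, s_1'(0) = b, so b = 3.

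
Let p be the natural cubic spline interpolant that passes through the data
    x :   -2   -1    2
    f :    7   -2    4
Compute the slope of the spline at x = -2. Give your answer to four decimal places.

Let m_i = p''(x_i). Step sizes h_i = 1, 3; slopes of the chords Δ_i = (y_(i+1) - y_i)/h_i = -9, 2.
  1·m_0 + 8·m_1 + 3·m_2 = 6(Δ_1 - Δ_0) = 66
Natural end conditions: m_0 = m_2 = 0.
Solving: m_0 = 0, m_1 = 33/4, m_2 = 0.
On [-2, -1], p'(x) = b_0 + 2c_0·(x + 2) + 3d_0·(x + 2)² with b_0 = Δ_0 - h_0(2m_0 + m_1)/6 = -83/8, c_0 = m_0/2 = 0, d_0 = (m_1 - m_0)/(6h_0) = 11/8. So p'(-2) = -83/8.

-10.3750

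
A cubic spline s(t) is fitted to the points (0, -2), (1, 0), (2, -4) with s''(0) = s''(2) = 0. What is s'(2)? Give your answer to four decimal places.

Put σ_i = s'' at the i-th knot. Here h = (1, 1) and Δ = (2, -4), so the interior equations h_(i-1)·σ_(i-1) + 2(h_(i-1)+h_i)·σ_i + h_i·σ_(i+1) = 6(Δ_i − Δ_(i-1)) read
  1·σ_0 + 4·σ_1 + 1·σ_2 = 6(Δ_1 - Δ_0) = -36
Natural end conditions: σ_0 = σ_2 = 0.
Forward elimination and back-substitution give σ_0 = 0, σ_1 = -9, σ_2 = 0.
On [1, 2], s'(t) = b_1 + 2c_1·(t - 1) + 3d_1·(t - 1)² with b_1 = Δ_1 - h_1(2σ_1 + σ_2)/6 = -1, c_1 = σ_1/2 = -9/2, d_1 = (σ_2 - σ_1)/(6h_1) = 3/2. So s'(2) = -11/2.

-5.5000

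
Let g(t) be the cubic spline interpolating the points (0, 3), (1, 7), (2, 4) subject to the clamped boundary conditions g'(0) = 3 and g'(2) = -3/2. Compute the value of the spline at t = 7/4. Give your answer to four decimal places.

With σ_i denoting the second derivative at x_i, h_i = 1, 1, and Δ_i = (y_(i+1) − y_i)/h_i = 4, -3:
  1·σ_0 + 4·σ_1 + 1·σ_2 = 6(Δ_1 - Δ_0) = -42
Clamped end conditions give two more equations: 2h_0·σ_0 + h_0·σ_1 = 6(Δ_0 - g'(0)) = 6 and h_1·σ_1 + 2h_1·σ_2 = 6(g'(2) - Δ_1) = 9.
Solving: σ_0 = 45/4, σ_1 = -33/2, σ_2 = 51/4.
On [1, 2], g(t) = 7 + 3/8·(t - 1) - 33/4·(t - 1)² + 39/8·(t - 1)³.
With (t - 1) = 3/4: g(7/4) = 2405/512.

4.6973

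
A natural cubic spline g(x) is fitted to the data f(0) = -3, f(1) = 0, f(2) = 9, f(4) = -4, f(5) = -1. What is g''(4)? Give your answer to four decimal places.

Let σ_i = g''(x_i). Step sizes h_i = 1, 1, 2, 1; slopes of the chords Δ_i = (y_(i+1) - y_i)/h_i = 3, 9, -13/2, 3.
  1·σ_0 + 4·σ_1 + 1·σ_2 = 6(Δ_1 - Δ_0) = 36
  1·σ_1 + 6·σ_2 + 2·σ_3 = 6(Δ_2 - Δ_1) = -93
  2·σ_2 + 6·σ_3 + 1·σ_4 = 6(Δ_3 - Δ_2) = 57
Natural end conditions: σ_0 = σ_4 = 0.
Hence σ_0 = 0, σ_1 = 912/61, σ_2 = -1452/61, σ_3 = 2127/122, σ_4 = 0.

17.4344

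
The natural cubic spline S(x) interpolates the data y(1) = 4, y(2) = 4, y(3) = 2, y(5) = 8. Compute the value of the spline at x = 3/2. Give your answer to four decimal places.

4.2772

Put m_i = S'' at the i-th knot. Here h = (1, 1, 2) and Δ = (0, -2, 3), so the interior equations h_(i-1)·m_(i-1) + 2(h_(i-1)+h_i)·m_i + h_i·m_(i+1) = 6(Δ_i − Δ_(i-1)) read
  1·m_0 + 4·m_1 + 1·m_2 = 6(Δ_1 - Δ_0) = -12
  1·m_1 + 6·m_2 + 2·m_3 = 6(Δ_2 - Δ_1) = 30
Natural end conditions: m_0 = m_3 = 0.
Hence m_0 = 0, m_1 = -102/23, m_2 = 132/23, m_3 = 0.
On [1, 2], S(x) = 4 + 17/23·(x - 1) + 0·(x - 1)² - 17/23·(x - 1)³.
With (x - 1) = 1/2: S(3/2) = 787/184.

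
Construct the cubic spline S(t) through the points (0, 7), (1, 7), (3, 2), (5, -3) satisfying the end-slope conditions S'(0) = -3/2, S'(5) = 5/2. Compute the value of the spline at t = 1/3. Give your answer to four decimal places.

6.7794

With σ_i denoting the second derivative at x_i, h_i = 1, 2, 2, and Δ_i = (y_(i+1) − y_i)/h_i = 0, -5/2, -5/2:
  1·σ_0 + 6·σ_1 + 2·σ_2 = 6(Δ_1 - Δ_0) = -15
  2·σ_1 + 8·σ_2 + 2·σ_3 = 6(Δ_2 - Δ_1) = 0
Clamped end conditions give two more equations: 2h_0·σ_0 + h_0·σ_1 = 6(Δ_0 - S'(0)) = 9 and h_2·σ_2 + 2h_2·σ_3 = 6(S'(5) - Δ_2) = 30.
Forward elimination and back-substitution give σ_0 = 139/23, σ_1 = -71/23, σ_2 = -29/23, σ_3 = 187/23.
On [0, 1], S(t) = 7 - 3/2·t + 139/46·t² - 35/23·t³.
With t = 1/3: S(1/3) = 4210/621.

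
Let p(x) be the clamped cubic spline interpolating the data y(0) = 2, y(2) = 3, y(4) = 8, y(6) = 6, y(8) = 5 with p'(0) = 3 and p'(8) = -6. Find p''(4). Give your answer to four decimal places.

Let M_i = p''(x_i). Step sizes h_i = 2, 2, 2, 2; slopes of the chords Δ_i = (y_(i+1) - y_i)/h_i = 1/2, 5/2, -1, -1/2.
  2·M_0 + 8·M_1 + 2·M_2 = 6(Δ_1 - Δ_0) = 12
  2·M_1 + 8·M_2 + 2·M_3 = 6(Δ_2 - Δ_1) = -21
  2·M_2 + 8·M_3 + 2·M_4 = 6(Δ_3 - Δ_2) = 3
Clamped end conditions give two more equations: 2h_0·M_0 + h_0·M_1 = 6(Δ_0 - p'(0)) = -15 and h_3·M_3 + 2h_3·M_4 = 6(p'(8) - Δ_3) = -33.
Forward elimination and back-substitution give M_0 = -93/16, M_1 = 33/8, M_2 = -75/16, M_3 = 33/8, M_4 = -165/16.

-4.6875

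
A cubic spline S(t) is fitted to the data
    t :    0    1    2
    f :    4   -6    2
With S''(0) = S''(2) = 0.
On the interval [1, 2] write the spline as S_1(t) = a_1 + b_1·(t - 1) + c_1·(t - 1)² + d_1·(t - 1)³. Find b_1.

-1

Write M_i for S''(x_i). With h_i = 1, 1 and divided differences Δ_i = -10, 8, the continuity of S' gives the tridiagonal system
  1·M_0 + 4·M_1 + 1·M_2 = 6(Δ_1 - Δ_0) = 108
Natural end conditions: M_0 = M_2 = 0.
Hence M_0 = 0, M_1 = 27, M_2 = 0.
On [1, 2], with S_1(t) = a_1 + b_1·(t - 1) + c_1·(t - 1)² + d_1·(t - 1)³: c_1 = M_1/2 = 27/2, d_1 = (M_2 - M_1)/(6h_1) = -9/2, b_1 = Δ_1 - h_1(2M_1 + M_2)/6 = -1.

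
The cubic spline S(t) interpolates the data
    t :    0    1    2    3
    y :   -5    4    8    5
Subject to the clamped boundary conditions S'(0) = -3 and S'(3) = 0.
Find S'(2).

-2

Write m_i for S''(x_i). With h_i = 1, 1, 1 and divided differences Δ_i = 9, 4, -3, the continuity of S' gives the tridiagonal system
  1·m_0 + 4·m_1 + 1·m_2 = 6(Δ_1 - Δ_0) = -30
  1·m_1 + 4·m_2 + 1·m_3 = 6(Δ_2 - Δ_1) = -42
Clamped end conditions give two more equations: 2h_0·m_0 + h_0·m_1 = 6(Δ_0 - S'(0)) = 72 and h_2·m_2 + 2h_2·m_3 = 6(S'(3) - Δ_2) = 18.
Solving: m_0 = 44, m_1 = -16, m_2 = -10, m_3 = 14.
On [2, 3], S'(t) = b_2 + 2c_2·(t - 2) + 3d_2·(t - 2)² with b_2 = Δ_2 - h_2(2m_2 + m_3)/6 = -2, c_2 = m_2/2 = -5, d_2 = (m_3 - m_2)/(6h_2) = 4. So S'(2) = -2.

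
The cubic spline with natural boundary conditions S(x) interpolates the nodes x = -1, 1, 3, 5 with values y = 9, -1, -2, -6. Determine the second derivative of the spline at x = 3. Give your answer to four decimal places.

-2.1000

Put M_i = S'' at the i-th knot. Here h = (2, 2, 2) and Δ = (-5, -1/2, -2), so the interior equations h_(i-1)·M_(i-1) + 2(h_(i-1)+h_i)·M_i + h_i·M_(i+1) = 6(Δ_i − Δ_(i-1)) read
  2·M_0 + 8·M_1 + 2·M_2 = 6(Δ_1 - Δ_0) = 27
  2·M_1 + 8·M_2 + 2·M_3 = 6(Δ_2 - Δ_1) = -9
Natural end conditions: M_0 = M_3 = 0.
Hence M_0 = 0, M_1 = 39/10, M_2 = -21/10, M_3 = 0.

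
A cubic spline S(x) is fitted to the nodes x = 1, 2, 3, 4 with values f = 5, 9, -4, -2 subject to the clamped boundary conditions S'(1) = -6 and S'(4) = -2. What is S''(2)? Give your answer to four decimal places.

Let M_i = S''(x_i). Step sizes h_i = 1, 1, 1; slopes of the chords Δ_i = (y_(i+1) - y_i)/h_i = 4, -13, 2.
  1·M_0 + 4·M_1 + 1·M_2 = 6(Δ_1 - Δ_0) = -102
  1·M_1 + 4·M_2 + 1·M_3 = 6(Δ_2 - Δ_1) = 90
Clamped end conditions give two more equations: 2h_0·M_0 + h_0·M_1 = 6(Δ_0 - S'(1)) = 60 and h_2·M_2 + 2h_2·M_3 = 6(S'(4) - Δ_2) = -24.
Hence M_0 = 826/15, M_1 = -752/15, M_2 = 652/15, M_3 = -506/15.

-50.1333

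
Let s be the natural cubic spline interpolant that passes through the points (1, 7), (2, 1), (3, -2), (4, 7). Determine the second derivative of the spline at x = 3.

18

With M_i denoting the second derivative at x_i, h_i = 1, 1, 1, and Δ_i = (y_(i+1) − y_i)/h_i = -6, -3, 9:
  1·M_0 + 4·M_1 + 1·M_2 = 6(Δ_1 - Δ_0) = 18
  1·M_1 + 4·M_2 + 1·M_3 = 6(Δ_2 - Δ_1) = 72
Natural end conditions: M_0 = M_3 = 0.
Solving: M_0 = 0, M_1 = 0, M_2 = 18, M_3 = 0.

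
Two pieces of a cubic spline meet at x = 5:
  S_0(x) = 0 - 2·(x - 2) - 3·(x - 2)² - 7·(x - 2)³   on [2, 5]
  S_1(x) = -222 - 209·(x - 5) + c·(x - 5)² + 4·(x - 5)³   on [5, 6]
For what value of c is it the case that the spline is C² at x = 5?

S_0''(x) = -6 - 42·(x - 2), so S_0''(5) = -132. On the right, S_1''(5) = 2c, so c = -66.

-66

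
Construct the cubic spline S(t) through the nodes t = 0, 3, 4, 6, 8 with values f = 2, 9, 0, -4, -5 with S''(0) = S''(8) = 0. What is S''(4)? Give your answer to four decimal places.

Put σ_i = S'' at the i-th knot. Here h = (3, 1, 2, 2) and Δ = (7/3, -9, -2, -1/2), so the interior equations h_(i-1)·σ_(i-1) + 2(h_(i-1)+h_i)·σ_i + h_i·σ_(i+1) = 6(Δ_i − Δ_(i-1)) read
  3·σ_0 + 8·σ_1 + 1·σ_2 = 6(Δ_1 - Δ_0) = -68
  1·σ_1 + 6·σ_2 + 2·σ_3 = 6(Δ_2 - Δ_1) = 42
  2·σ_2 + 8·σ_3 + 2·σ_4 = 6(Δ_3 - Δ_2) = 9
Natural end conditions: σ_0 = σ_4 = 0.
Forward elimination and back-substitution give σ_0 = 0, σ_1 = -1655/172, σ_2 = 386/43, σ_3 = -385/344, σ_4 = 0.

8.9767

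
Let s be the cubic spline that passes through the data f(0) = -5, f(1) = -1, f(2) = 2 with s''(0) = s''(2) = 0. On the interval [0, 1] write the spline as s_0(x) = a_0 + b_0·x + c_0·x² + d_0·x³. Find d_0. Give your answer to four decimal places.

-0.2500

Write m_i for s''(x_i). With h_i = 1, 1 and divided differences Δ_i = 4, 3, the continuity of s' gives the tridiagonal system
  1·m_0 + 4·m_1 + 1·m_2 = 6(Δ_1 - Δ_0) = -6
Natural end conditions: m_0 = m_2 = 0.
Solving: m_0 = 0, m_1 = -3/2, m_2 = 0.
On [0, 1], with s_0(x) = a_0 + b_0·x + c_0·x² + d_0·x³: c_0 = m_0/2 = 0, d_0 = (m_1 - m_0)/(6h_0) = -1/4, b_0 = Δ_0 - h_0(2m_0 + m_1)/6 = 17/4.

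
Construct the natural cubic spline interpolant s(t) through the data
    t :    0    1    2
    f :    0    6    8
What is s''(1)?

Write m_i for s''(x_i). With h_i = 1, 1 and divided differences Δ_i = 6, 2, the continuity of s' gives the tridiagonal system
  1·m_0 + 4·m_1 + 1·m_2 = 6(Δ_1 - Δ_0) = -24
Natural end conditions: m_0 = m_2 = 0.
Solving the tridiagonal system: m_0 = 0, m_1 = -6, m_2 = 0.

-6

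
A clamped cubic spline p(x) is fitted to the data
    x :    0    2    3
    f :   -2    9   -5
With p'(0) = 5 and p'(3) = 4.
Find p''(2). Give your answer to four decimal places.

-38.3333

With M_i denoting the second derivative at x_i, h_i = 2, 1, and Δ_i = (y_(i+1) − y_i)/h_i = 11/2, -14:
  2·M_0 + 6·M_1 + 1·M_2 = 6(Δ_1 - Δ_0) = -117
Clamped end conditions give two more equations: 2h_0·M_0 + h_0·M_1 = 6(Δ_0 - p'(0)) = 3 and h_1·M_1 + 2h_1·M_2 = 6(p'(3) - Δ_1) = 108.
Hence M_0 = 239/12, M_1 = -115/3, M_2 = 439/6.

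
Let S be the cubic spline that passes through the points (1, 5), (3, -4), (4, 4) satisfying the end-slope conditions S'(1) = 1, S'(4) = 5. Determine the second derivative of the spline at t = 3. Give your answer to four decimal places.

22.3333

Let M_i = S''(x_i). Step sizes h_i = 2, 1; slopes of the chords Δ_i = (y_(i+1) - y_i)/h_i = -9/2, 8.
  2·M_0 + 6·M_1 + 1·M_2 = 6(Δ_1 - Δ_0) = 75
Clamped end conditions give two more equations: 2h_0·M_0 + h_0·M_1 = 6(Δ_0 - S'(1)) = -33 and h_1·M_1 + 2h_1·M_2 = 6(S'(4) - Δ_1) = -18.
Solving the tridiagonal system: M_0 = -233/12, M_1 = 67/3, M_2 = -121/6.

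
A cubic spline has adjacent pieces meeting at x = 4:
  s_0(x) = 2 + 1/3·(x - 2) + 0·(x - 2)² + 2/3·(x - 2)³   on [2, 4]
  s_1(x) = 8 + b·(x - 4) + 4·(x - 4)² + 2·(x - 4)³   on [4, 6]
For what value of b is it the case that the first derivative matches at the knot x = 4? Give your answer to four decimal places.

8.3333

s_0'(x) = 1/3 + 0·(x - 2) + 2·(x - 2)², so s_0'(4) = 25/3. On the right, s_1'(4) = b, so b = 25/3.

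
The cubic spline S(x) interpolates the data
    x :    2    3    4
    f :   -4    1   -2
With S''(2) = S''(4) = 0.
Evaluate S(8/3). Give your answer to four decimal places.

0.0741

Write M_i for S''(x_i). With h_i = 1, 1 and divided differences Δ_i = 5, -3, the continuity of S' gives the tridiagonal system
  1·M_0 + 4·M_1 + 1·M_2 = 6(Δ_1 - Δ_0) = -48
Natural end conditions: M_0 = M_2 = 0.
Solving: M_0 = 0, M_1 = -12, M_2 = 0.
On [2, 3], S(x) = -4 + 7·(x - 2) + 0·(x - 2)² - 2·(x - 2)³.
With (x - 2) = 2/3: S(8/3) = 2/27.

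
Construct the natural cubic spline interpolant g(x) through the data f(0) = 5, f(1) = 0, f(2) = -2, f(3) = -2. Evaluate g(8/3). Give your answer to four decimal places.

With M_i denoting the second derivative at x_i, h_i = 1, 1, 1, and Δ_i = (y_(i+1) − y_i)/h_i = -5, -2, 0:
  1·M_0 + 4·M_1 + 1·M_2 = 6(Δ_1 - Δ_0) = 18
  1·M_1 + 4·M_2 + 1·M_3 = 6(Δ_2 - Δ_1) = 12
Natural end conditions: M_0 = M_3 = 0.
Forward elimination and back-substitution give M_0 = 0, M_1 = 4, M_2 = 2, M_3 = 0.
On [2, 3], g(x) = -2 - 2/3·(x - 2) + 1·(x - 2)² - 1/3·(x - 2)³.
With (x - 2) = 2/3: g(8/3) = -170/81.

-2.0988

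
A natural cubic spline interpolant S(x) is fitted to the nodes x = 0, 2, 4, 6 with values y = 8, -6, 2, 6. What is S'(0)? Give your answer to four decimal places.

Write m_i for S''(x_i). With h_i = 2, 2, 2 and divided differences Δ_i = -7, 4, 2, the continuity of S' gives the tridiagonal system
  2·m_0 + 8·m_1 + 2·m_2 = 6(Δ_1 - Δ_0) = 66
  2·m_1 + 8·m_2 + 2·m_3 = 6(Δ_2 - Δ_1) = -12
Natural end conditions: m_0 = m_3 = 0.
Hence m_0 = 0, m_1 = 46/5, m_2 = -19/5, m_3 = 0.
On [0, 2], S'(x) = b_0 + 2c_0·x + 3d_0·x² with b_0 = Δ_0 - h_0(2m_0 + m_1)/6 = -151/15, c_0 = m_0/2 = 0, d_0 = (m_1 - m_0)/(6h_0) = 23/30. So S'(0) = -151/15.

-10.0667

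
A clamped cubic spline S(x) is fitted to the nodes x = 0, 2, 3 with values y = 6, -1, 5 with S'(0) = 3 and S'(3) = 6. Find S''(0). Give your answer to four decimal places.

-18.2500

Let m_i = S''(x_i). Step sizes h_i = 2, 1; slopes of the chords Δ_i = (y_(i+1) - y_i)/h_i = -7/2, 6.
  2·m_0 + 6·m_1 + 1·m_2 = 6(Δ_1 - Δ_0) = 57
Clamped end conditions give two more equations: 2h_0·m_0 + h_0·m_1 = 6(Δ_0 - S'(0)) = -39 and h_1·m_1 + 2h_1·m_2 = 6(S'(3) - Δ_1) = 0.
Hence m_0 = -73/4, m_1 = 17, m_2 = -17/2.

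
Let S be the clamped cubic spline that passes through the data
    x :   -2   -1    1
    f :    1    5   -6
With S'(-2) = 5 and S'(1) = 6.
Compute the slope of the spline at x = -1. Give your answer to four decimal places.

-1.4167

With m_i denoting the second derivative at x_i, h_i = 1, 2, and Δ_i = (y_(i+1) − y_i)/h_i = 4, -11/2:
  1·m_0 + 6·m_1 + 2·m_2 = 6(Δ_1 - Δ_0) = -57
Clamped end conditions give two more equations: 2h_0·m_0 + h_0·m_1 = 6(Δ_0 - S'(-2)) = -6 and h_1·m_1 + 2h_1·m_2 = 6(S'(1) - Δ_1) = 69.
Forward elimination and back-substitution give m_0 = 41/6, m_1 = -59/3, m_2 = 325/12.
On [-1, 1], S'(x) = b_1 + 2c_1·(x + 1) + 3d_1·(x + 1)² with b_1 = Δ_1 - h_1(2m_1 + m_2)/6 = -17/12, c_1 = m_1/2 = -59/6, d_1 = (m_2 - m_1)/(6h_1) = 187/48. So S'(-1) = -17/12.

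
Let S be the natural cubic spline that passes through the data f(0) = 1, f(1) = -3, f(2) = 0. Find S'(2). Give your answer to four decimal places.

Let M_i = S''(x_i). Step sizes h_i = 1, 1; slopes of the chords Δ_i = (y_(i+1) - y_i)/h_i = -4, 3.
  1·M_0 + 4·M_1 + 1·M_2 = 6(Δ_1 - Δ_0) = 42
Natural end conditions: M_0 = M_2 = 0.
Solving the tridiagonal system: M_0 = 0, M_1 = 21/2, M_2 = 0.
On [1, 2], S'(x) = b_1 + 2c_1·(x - 1) + 3d_1·(x - 1)² with b_1 = Δ_1 - h_1(2M_1 + M_2)/6 = -1/2, c_1 = M_1/2 = 21/4, d_1 = (M_2 - M_1)/(6h_1) = -7/4. So S'(2) = 19/4.

4.7500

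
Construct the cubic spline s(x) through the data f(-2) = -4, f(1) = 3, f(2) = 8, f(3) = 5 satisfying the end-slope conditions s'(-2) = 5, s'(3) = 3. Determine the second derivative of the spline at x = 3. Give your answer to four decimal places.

Write m_i for s''(x_i). With h_i = 3, 1, 1 and divided differences Δ_i = 7/3, 5, -3, the continuity of s' gives the tridiagonal system
  3·m_0 + 8·m_1 + 1·m_2 = 6(Δ_1 - Δ_0) = 16
  1·m_1 + 4·m_2 + 1·m_3 = 6(Δ_2 - Δ_1) = -48
Clamped end conditions give two more equations: 2h_0·m_0 + h_0·m_1 = 6(Δ_0 - s'(-2)) = -16 and h_2·m_2 + 2h_2·m_3 = 6(s'(3) - Δ_2) = 36.
Solving the tridiagonal system: m_0 = -532/87, m_1 = 200/29, m_2 = -604/29, m_3 = 824/29.

28.4138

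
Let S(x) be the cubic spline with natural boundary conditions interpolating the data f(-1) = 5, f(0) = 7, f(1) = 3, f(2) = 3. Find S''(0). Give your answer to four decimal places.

-11.2000

Put M_i = S'' at the i-th knot. Here h = (1, 1, 1) and Δ = (2, -4, 0), so the interior equations h_(i-1)·M_(i-1) + 2(h_(i-1)+h_i)·M_i + h_i·M_(i+1) = 6(Δ_i − Δ_(i-1)) read
  1·M_0 + 4·M_1 + 1·M_2 = 6(Δ_1 - Δ_0) = -36
  1·M_1 + 4·M_2 + 1·M_3 = 6(Δ_2 - Δ_1) = 24
Natural end conditions: M_0 = M_3 = 0.
Solving the tridiagonal system: M_0 = 0, M_1 = -56/5, M_2 = 44/5, M_3 = 0.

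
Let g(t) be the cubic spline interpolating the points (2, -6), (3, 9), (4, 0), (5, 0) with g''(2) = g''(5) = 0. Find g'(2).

With σ_i denoting the second derivative at x_i, h_i = 1, 1, 1, and Δ_i = (y_(i+1) − y_i)/h_i = 15, -9, 0:
  1·σ_0 + 4·σ_1 + 1·σ_2 = 6(Δ_1 - Δ_0) = -144
  1·σ_1 + 4·σ_2 + 1·σ_3 = 6(Δ_2 - Δ_1) = 54
Natural end conditions: σ_0 = σ_3 = 0.
Solving the tridiagonal system: σ_0 = 0, σ_1 = -42, σ_2 = 24, σ_3 = 0.
On [2, 3], g'(t) = b_0 + 2c_0·(t - 2) + 3d_0·(t - 2)² with b_0 = Δ_0 - h_0(2σ_0 + σ_1)/6 = 22, c_0 = σ_0/2 = 0, d_0 = (σ_1 - σ_0)/(6h_0) = -7. So g'(2) = 22.

22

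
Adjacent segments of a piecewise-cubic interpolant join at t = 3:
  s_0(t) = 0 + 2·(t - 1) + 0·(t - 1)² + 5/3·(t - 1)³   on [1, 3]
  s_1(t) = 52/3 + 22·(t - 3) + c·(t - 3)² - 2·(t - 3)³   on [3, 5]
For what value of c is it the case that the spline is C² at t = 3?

10

s_0''(t) = 0 + 10·(t - 1), so s_0''(3) = 20. On the right, s_1''(3) = 2c, so c = 10.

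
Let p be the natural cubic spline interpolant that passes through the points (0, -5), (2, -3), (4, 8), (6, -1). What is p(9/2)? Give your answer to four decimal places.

7.6969

Put M_i = p'' at the i-th knot. Here h = (2, 2, 2) and Δ = (1, 11/2, -9/2), so the interior equations h_(i-1)·M_(i-1) + 2(h_(i-1)+h_i)·M_i + h_i·M_(i+1) = 6(Δ_i − Δ_(i-1)) read
  2·M_0 + 8·M_1 + 2·M_2 = 6(Δ_1 - Δ_0) = 27
  2·M_1 + 8·M_2 + 2·M_3 = 6(Δ_2 - Δ_1) = -60
Natural end conditions: M_0 = M_3 = 0.
Solving the tridiagonal system: M_0 = 0, M_1 = 28/5, M_2 = -89/10, M_3 = 0.
On [4, 6], p(x) = 8 + 43/30·(x - 4) - 89/20·(x - 4)² + 89/120·(x - 4)³.
With (x - 4) = 1/2: p(9/2) = 2463/320.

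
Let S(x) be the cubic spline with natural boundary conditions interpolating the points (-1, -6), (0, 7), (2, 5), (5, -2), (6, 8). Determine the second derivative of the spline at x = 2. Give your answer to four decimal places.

-0.9442

Put M_i = S'' at the i-th knot. Here h = (1, 2, 3, 1) and Δ = (13, -1, -7/3, 10), so the interior equations h_(i-1)·M_(i-1) + 2(h_(i-1)+h_i)·M_i + h_i·M_(i+1) = 6(Δ_i − Δ_(i-1)) read
  1·M_0 + 6·M_1 + 2·M_2 = 6(Δ_1 - Δ_0) = -84
  2·M_1 + 10·M_2 + 3·M_3 = 6(Δ_2 - Δ_1) = -8
  3·M_2 + 8·M_3 + 1·M_4 = 6(Δ_3 - Δ_2) = 74
Natural end conditions: M_0 = M_4 = 0.
Hence M_0 = 0, M_1 = -2696/197, M_2 = -186/197, M_3 = 1892/197, M_4 = 0.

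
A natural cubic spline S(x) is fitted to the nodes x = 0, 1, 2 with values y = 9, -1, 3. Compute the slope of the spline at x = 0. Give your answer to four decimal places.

-13.5000

Let σ_i = S''(x_i). Step sizes h_i = 1, 1; slopes of the chords Δ_i = (y_(i+1) - y_i)/h_i = -10, 4.
  1·σ_0 + 4·σ_1 + 1·σ_2 = 6(Δ_1 - Δ_0) = 84
Natural end conditions: σ_0 = σ_2 = 0.
Hence σ_0 = 0, σ_1 = 21, σ_2 = 0.
On [0, 1], S'(x) = b_0 + 2c_0·x + 3d_0·x² with b_0 = Δ_0 - h_0(2σ_0 + σ_1)/6 = -27/2, c_0 = σ_0/2 = 0, d_0 = (σ_1 - σ_0)/(6h_0) = 7/2. So S'(0) = -27/2.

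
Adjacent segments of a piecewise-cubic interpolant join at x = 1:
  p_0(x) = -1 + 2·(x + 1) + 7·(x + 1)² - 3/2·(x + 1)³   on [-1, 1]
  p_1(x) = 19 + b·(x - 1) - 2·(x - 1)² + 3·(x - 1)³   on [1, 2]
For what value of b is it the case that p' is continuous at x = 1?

p_0'(x) = 2 + 14·(x + 1) - 9/2·(x + 1)², so p_0'(1) = 12. On the right, p_1'(1) = b, so b = 12.

12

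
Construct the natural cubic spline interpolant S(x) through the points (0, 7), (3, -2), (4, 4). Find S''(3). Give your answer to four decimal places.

6.7500

Write M_i for S''(x_i). With h_i = 3, 1 and divided differences Δ_i = -3, 6, the continuity of S' gives the tridiagonal system
  3·M_0 + 8·M_1 + 1·M_2 = 6(Δ_1 - Δ_0) = 54
Natural end conditions: M_0 = M_2 = 0.
Solving: M_0 = 0, M_1 = 27/4, M_2 = 0.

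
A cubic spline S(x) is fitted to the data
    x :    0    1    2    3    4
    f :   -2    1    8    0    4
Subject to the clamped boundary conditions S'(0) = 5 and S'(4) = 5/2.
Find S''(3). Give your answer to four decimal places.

31.8929

Let M_i = S''(x_i). Step sizes h_i = 1, 1, 1, 1; slopes of the chords Δ_i = (y_(i+1) - y_i)/h_i = 3, 7, -8, 4.
  1·M_0 + 4·M_1 + 1·M_2 = 6(Δ_1 - Δ_0) = 24
  1·M_1 + 4·M_2 + 1·M_3 = 6(Δ_2 - Δ_1) = -90
  1·M_2 + 4·M_3 + 1·M_4 = 6(Δ_3 - Δ_2) = 72
Clamped end conditions give two more equations: 2h_0·M_0 + h_0·M_1 = 6(Δ_0 - S'(0)) = -12 and h_3·M_3 + 2h_3·M_4 = 6(S'(4) - Δ_3) = -9.
Hence M_0 = -857/56, M_1 = 521/28, M_2 = -281/8, M_3 = 893/28, M_4 = -1145/56.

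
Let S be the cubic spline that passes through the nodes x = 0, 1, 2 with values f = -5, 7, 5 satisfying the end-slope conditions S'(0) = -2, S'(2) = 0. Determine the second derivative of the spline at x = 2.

28

Write M_i for S''(x_i). With h_i = 1, 1 and divided differences Δ_i = 12, -2, the continuity of S' gives the tridiagonal system
  1·M_0 + 4·M_1 + 1·M_2 = 6(Δ_1 - Δ_0) = -84
Clamped end conditions give two more equations: 2h_0·M_0 + h_0·M_1 = 6(Δ_0 - S'(0)) = 84 and h_1·M_1 + 2h_1·M_2 = 6(S'(2) - Δ_1) = 12.
Solving the tridiagonal system: M_0 = 64, M_1 = -44, M_2 = 28.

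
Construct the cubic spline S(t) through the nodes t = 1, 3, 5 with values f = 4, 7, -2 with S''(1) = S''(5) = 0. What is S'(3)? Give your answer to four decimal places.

Let σ_i = S''(x_i). Step sizes h_i = 2, 2; slopes of the chords Δ_i = (y_(i+1) - y_i)/h_i = 3/2, -9/2.
  2·σ_0 + 8·σ_1 + 2·σ_2 = 6(Δ_1 - Δ_0) = -36
Natural end conditions: σ_0 = σ_2 = 0.
Forward elimination and back-substitution give σ_0 = 0, σ_1 = -9/2, σ_2 = 0.
On [3, 5], S'(t) = b_1 + 2c_1·(t - 3) + 3d_1·(t - 3)² with b_1 = Δ_1 - h_1(2σ_1 + σ_2)/6 = -3/2, c_1 = σ_1/2 = -9/4, d_1 = (σ_2 - σ_1)/(6h_1) = 3/8. So S'(3) = -3/2.

-1.5000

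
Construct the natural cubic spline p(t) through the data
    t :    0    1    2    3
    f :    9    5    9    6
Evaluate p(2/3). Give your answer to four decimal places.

With m_i denoting the second derivative at x_i, h_i = 1, 1, 1, and Δ_i = (y_(i+1) − y_i)/h_i = -4, 4, -3:
  1·m_0 + 4·m_1 + 1·m_2 = 6(Δ_1 - Δ_0) = 48
  1·m_1 + 4·m_2 + 1·m_3 = 6(Δ_2 - Δ_1) = -42
Natural end conditions: m_0 = m_3 = 0.
Solving: m_0 = 0, m_1 = 78/5, m_2 = -72/5, m_3 = 0.
On [0, 1], p(t) = 9 - 33/5·t + 0·t² + 13/5·t³.
With t = 2/3: p(2/3) = 145/27.

5.3704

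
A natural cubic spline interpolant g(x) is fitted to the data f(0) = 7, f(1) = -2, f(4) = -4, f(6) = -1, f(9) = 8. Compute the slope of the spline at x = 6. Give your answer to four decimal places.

Put M_i = g'' at the i-th knot. Here h = (1, 3, 2, 3) and Δ = (-9, -2/3, 3/2, 3), so the interior equations h_(i-1)·M_(i-1) + 2(h_(i-1)+h_i)·M_i + h_i·M_(i+1) = 6(Δ_i − Δ_(i-1)) read
  1·M_0 + 8·M_1 + 3·M_2 = 6(Δ_1 - Δ_0) = 50
  3·M_1 + 10·M_2 + 2·M_3 = 6(Δ_2 - Δ_1) = 13
  2·M_2 + 10·M_3 + 3·M_4 = 6(Δ_3 - Δ_2) = 9
Natural end conditions: M_0 = M_4 = 0.
Solving: M_0 = 0, M_1 = 744/113, M_2 = -302/339, M_3 = 731/678, M_4 = 0.
On [6, 9], g'(x) = b_3 + 2c_3·(x - 6) + 3d_3·(x - 6)² with b_3 = Δ_3 - h_3(2M_3 + M_4)/6 = 1303/678, c_3 = M_3/2 = 731/1356, d_3 = (M_4 - M_3)/(6h_3) = -731/12204. So g'(6) = 1303/678.

1.9218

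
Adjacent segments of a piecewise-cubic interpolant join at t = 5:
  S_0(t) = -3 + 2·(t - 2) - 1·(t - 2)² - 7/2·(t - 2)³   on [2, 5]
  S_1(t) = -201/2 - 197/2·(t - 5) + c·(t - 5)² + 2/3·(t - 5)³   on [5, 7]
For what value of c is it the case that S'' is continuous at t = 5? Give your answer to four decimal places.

S_0''(t) = -2 - 21·(t - 2), so S_0''(5) = -65. On the right, S_1''(5) = 2c, so c = -65/2.

-32.5000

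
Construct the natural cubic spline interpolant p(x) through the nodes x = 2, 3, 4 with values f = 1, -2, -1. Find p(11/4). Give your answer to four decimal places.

With m_i denoting the second derivative at x_i, h_i = 1, 1, and Δ_i = (y_(i+1) − y_i)/h_i = -3, 1:
  1·m_0 + 4·m_1 + 1·m_2 = 6(Δ_1 - Δ_0) = 24
Natural end conditions: m_0 = m_2 = 0.
Forward elimination and back-substitution give m_0 = 0, m_1 = 6, m_2 = 0.
On [2, 3], p(x) = 1 - 4·(x - 2) + 0·(x - 2)² + 1·(x - 2)³.
With (x - 2) = 3/4: p(11/4) = -101/64.

-1.5781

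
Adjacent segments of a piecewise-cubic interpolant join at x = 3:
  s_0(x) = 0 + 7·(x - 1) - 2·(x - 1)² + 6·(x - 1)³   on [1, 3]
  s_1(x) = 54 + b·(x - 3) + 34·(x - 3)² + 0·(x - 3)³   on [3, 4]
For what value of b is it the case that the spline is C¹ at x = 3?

s_0'(x) = 7 - 4·(x - 1) + 18·(x - 1)², so s_0'(3) = 71. On the right, s_1'(3) = b, so b = 71.

71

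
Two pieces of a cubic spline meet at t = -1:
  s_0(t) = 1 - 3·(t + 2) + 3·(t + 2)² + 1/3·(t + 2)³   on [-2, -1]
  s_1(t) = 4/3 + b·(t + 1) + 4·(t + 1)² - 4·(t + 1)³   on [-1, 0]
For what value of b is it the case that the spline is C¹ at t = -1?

s_0'(t) = -3 + 6·(t + 2) + 1·(t + 2)², so s_0'(-1) = 4. On the right, s_1'(-1) = b, so b = 4.

4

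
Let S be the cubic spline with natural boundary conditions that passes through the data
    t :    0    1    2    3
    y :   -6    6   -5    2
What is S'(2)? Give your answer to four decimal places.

-5.6667

Let M_i = S''(x_i). Step sizes h_i = 1, 1, 1; slopes of the chords Δ_i = (y_(i+1) - y_i)/h_i = 12, -11, 7.
  1·M_0 + 4·M_1 + 1·M_2 = 6(Δ_1 - Δ_0) = -138
  1·M_1 + 4·M_2 + 1·M_3 = 6(Δ_2 - Δ_1) = 108
Natural end conditions: M_0 = M_3 = 0.
Hence M_0 = 0, M_1 = -44, M_2 = 38, M_3 = 0.
On [2, 3], S'(t) = b_2 + 2c_2·(t - 2) + 3d_2·(t - 2)² with b_2 = Δ_2 - h_2(2M_2 + M_3)/6 = -17/3, c_2 = M_2/2 = 19, d_2 = (M_3 - M_2)/(6h_2) = -19/3. So S'(2) = -17/3.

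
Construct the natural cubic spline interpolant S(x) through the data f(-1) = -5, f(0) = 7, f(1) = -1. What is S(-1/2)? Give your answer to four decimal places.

2.8750

With σ_i denoting the second derivative at x_i, h_i = 1, 1, and Δ_i = (y_(i+1) − y_i)/h_i = 12, -8:
  1·σ_0 + 4·σ_1 + 1·σ_2 = 6(Δ_1 - Δ_0) = -120
Natural end conditions: σ_0 = σ_2 = 0.
Hence σ_0 = 0, σ_1 = -30, σ_2 = 0.
On [-1, 0], S(x) = -5 + 17·(x + 1) + 0·(x + 1)² - 5·(x + 1)³.
With (x + 1) = 1/2: S(-1/2) = 23/8.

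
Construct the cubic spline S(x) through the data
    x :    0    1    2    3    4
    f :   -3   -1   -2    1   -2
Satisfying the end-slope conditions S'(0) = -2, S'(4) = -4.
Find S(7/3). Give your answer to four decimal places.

-1.1177

With m_i denoting the second derivative at x_i, h_i = 1, 1, 1, 1, and Δ_i = (y_(i+1) − y_i)/h_i = 2, -1, 3, -3:
  1·m_0 + 4·m_1 + 1·m_2 = 6(Δ_1 - Δ_0) = -18
  1·m_1 + 4·m_2 + 1·m_3 = 6(Δ_2 - Δ_1) = 24
  1·m_2 + 4·m_3 + 1·m_4 = 6(Δ_3 - Δ_2) = -36
Clamped end conditions give two more equations: 2h_0·m_0 + h_0·m_1 = 6(Δ_0 - S'(0)) = 24 and h_3·m_3 + 2h_3·m_4 = 6(S'(4) - Δ_3) = -6.
Hence m_0 = 505/28, m_1 = -169/14, m_2 = 49/4, m_3 = -181/14, m_4 = 97/28.
On [2, 3], S(x) = -2 + 15/14·(x - 2) + 49/8·(x - 2)² - 235/56·(x - 2)³.
With (x - 2) = 1/3: S(7/3) = -845/756.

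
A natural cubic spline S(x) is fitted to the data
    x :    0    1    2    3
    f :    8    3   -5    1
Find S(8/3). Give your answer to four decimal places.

-2.1654

With m_i denoting the second derivative at x_i, h_i = 1, 1, 1, and Δ_i = (y_(i+1) − y_i)/h_i = -5, -8, 6:
  1·m_0 + 4·m_1 + 1·m_2 = 6(Δ_1 - Δ_0) = -18
  1·m_1 + 4·m_2 + 1·m_3 = 6(Δ_2 - Δ_1) = 84
Natural end conditions: m_0 = m_3 = 0.
Hence m_0 = 0, m_1 = -52/5, m_2 = 118/5, m_3 = 0.
On [2, 3], S(x) = -5 - 28/15·(x - 2) + 59/5·(x - 2)² - 59/15·(x - 2)³.
With (x - 2) = 2/3: S(8/3) = -877/405.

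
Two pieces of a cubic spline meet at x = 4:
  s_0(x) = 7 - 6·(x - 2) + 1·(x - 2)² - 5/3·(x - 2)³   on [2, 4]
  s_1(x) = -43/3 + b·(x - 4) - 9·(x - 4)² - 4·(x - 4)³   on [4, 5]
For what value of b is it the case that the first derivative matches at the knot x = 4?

-22

s_0'(x) = -6 + 2·(x - 2) - 5·(x - 2)², so s_0'(4) = -22. On the right, s_1'(4) = b, so b = -22.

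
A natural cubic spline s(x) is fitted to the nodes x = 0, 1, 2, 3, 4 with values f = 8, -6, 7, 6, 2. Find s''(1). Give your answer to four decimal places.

49.0714

Write σ_i for s''(x_i). With h_i = 1, 1, 1, 1 and divided differences Δ_i = -14, 13, -1, -4, the continuity of s' gives the tridiagonal system
  1·σ_0 + 4·σ_1 + 1·σ_2 = 6(Δ_1 - Δ_0) = 162
  1·σ_1 + 4·σ_2 + 1·σ_3 = 6(Δ_2 - Δ_1) = -84
  1·σ_2 + 4·σ_3 + 1·σ_4 = 6(Δ_3 - Δ_2) = -18
Natural end conditions: σ_0 = σ_4 = 0.
Solving: σ_0 = 0, σ_1 = 687/14, σ_2 = -240/7, σ_3 = 57/14, σ_4 = 0.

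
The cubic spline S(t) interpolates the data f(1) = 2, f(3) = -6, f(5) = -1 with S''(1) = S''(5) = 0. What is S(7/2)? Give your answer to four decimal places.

-5.8164

With M_i denoting the second derivative at x_i, h_i = 2, 2, and Δ_i = (y_(i+1) − y_i)/h_i = -4, 5/2:
  2·M_0 + 8·M_1 + 2·M_2 = 6(Δ_1 - Δ_0) = 39
Natural end conditions: M_0 = M_2 = 0.
Solving the tridiagonal system: M_0 = 0, M_1 = 39/8, M_2 = 0.
On [3, 5], S(t) = -6 - 3/4·(t - 3) + 39/16·(t - 3)² - 13/32·(t - 3)³.
With (t - 3) = 1/2: S(7/2) = -1489/256.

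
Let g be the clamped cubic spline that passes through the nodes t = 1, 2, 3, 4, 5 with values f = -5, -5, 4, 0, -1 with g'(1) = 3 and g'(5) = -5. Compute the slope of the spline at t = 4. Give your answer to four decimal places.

Put m_i = g'' at the i-th knot. Here h = (1, 1, 1, 1) and Δ = (0, 9, -4, -1), so the interior equations h_(i-1)·m_(i-1) + 2(h_(i-1)+h_i)·m_i + h_i·m_(i+1) = 6(Δ_i − Δ_(i-1)) read
  1·m_0 + 4·m_1 + 1·m_2 = 6(Δ_1 - Δ_0) = 54
  1·m_1 + 4·m_2 + 1·m_3 = 6(Δ_2 - Δ_1) = -78
  1·m_2 + 4·m_3 + 1·m_4 = 6(Δ_3 - Δ_2) = 18
Clamped end conditions give two more equations: 2h_0·m_0 + h_0·m_1 = 6(Δ_0 - g'(1)) = -18 and h_3·m_3 + 2h_3·m_4 = 6(g'(5) - Δ_3) = -24.
Solving the tridiagonal system: m_0 = -313/14, m_1 = 187/7, m_2 = -61/2, m_3 = 121/7, m_4 = -289/14.
On [4, 5], g'(t) = b_3 + 2c_3·(t - 4) + 3d_3·(t - 4)² with b_3 = Δ_3 - h_3(2m_3 + m_4)/6 = -93/28, c_3 = m_3/2 = 121/14, d_3 = (m_4 - m_3)/(6h_3) = -177/28. So g'(4) = -93/28.

-3.3214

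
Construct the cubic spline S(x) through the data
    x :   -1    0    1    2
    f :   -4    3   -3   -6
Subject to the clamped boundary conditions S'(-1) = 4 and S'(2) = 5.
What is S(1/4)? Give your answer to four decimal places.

2.7219

Let M_i = S''(x_i). Step sizes h_i = 1, 1, 1; slopes of the chords Δ_i = (y_(i+1) - y_i)/h_i = 7, -6, -3.
  1·M_0 + 4·M_1 + 1·M_2 = 6(Δ_1 - Δ_0) = -78
  1·M_1 + 4·M_2 + 1·M_3 = 6(Δ_2 - Δ_1) = 18
Clamped end conditions give two more equations: 2h_0·M_0 + h_0·M_1 = 6(Δ_0 - S'(-1)) = 18 and h_2·M_2 + 2h_2·M_3 = 6(S'(2) - Δ_2) = 48.
Solving the tridiagonal system: M_0 = 334/15, M_1 = -398/15, M_2 = 88/15, M_3 = 316/15.
On [0, 1], S(x) = 3 + 28/15·x - 199/15·x² + 27/5·x³.
With x = 1/4: S(1/4) = 871/320.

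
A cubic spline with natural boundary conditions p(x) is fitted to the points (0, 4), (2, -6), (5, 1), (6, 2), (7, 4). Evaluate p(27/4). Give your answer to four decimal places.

3.4090

Let M_i = p''(x_i). Step sizes h_i = 2, 3, 1, 1; slopes of the chords Δ_i = (y_(i+1) - y_i)/h_i = -5, 7/3, 1, 2.
  2·M_0 + 10·M_1 + 3·M_2 = 6(Δ_1 - Δ_0) = 44
  3·M_1 + 8·M_2 + 1·M_3 = 6(Δ_2 - Δ_1) = -8
  1·M_2 + 4·M_3 + 1·M_4 = 6(Δ_3 - Δ_2) = 6
Natural end conditions: M_0 = M_4 = 0.
Forward elimination and back-substitution give M_0 = 0, M_1 = 739/137, M_2 = -454/137, M_3 = 319/137, M_4 = 0.
On [6, 7], p(x) = 2 + 503/411·(x - 6) + 319/274·(x - 6)² - 319/822·(x - 6)³.
With (x - 6) = 3/4: p(27/4) = 59781/17536.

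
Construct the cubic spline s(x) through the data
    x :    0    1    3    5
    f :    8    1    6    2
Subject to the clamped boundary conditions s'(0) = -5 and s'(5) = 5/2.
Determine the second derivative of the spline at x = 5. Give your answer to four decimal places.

Put σ_i = s'' at the i-th knot. Here h = (1, 2, 2) and Δ = (-7, 5/2, -2), so the interior equations h_(i-1)·σ_(i-1) + 2(h_(i-1)+h_i)·σ_i + h_i·σ_(i+1) = 6(Δ_i − Δ_(i-1)) read
  1·σ_0 + 6·σ_1 + 2·σ_2 = 6(Δ_1 - Δ_0) = 57
  2·σ_1 + 8·σ_2 + 2·σ_3 = 6(Δ_2 - Δ_1) = -27
Clamped end conditions give two more equations: 2h_0·σ_0 + h_0·σ_1 = 6(Δ_0 - s'(0)) = -12 and h_2·σ_2 + 2h_2·σ_3 = 6(s'(5) - Δ_2) = 27.
Solving the tridiagonal system: σ_0 = -312/23, σ_1 = 348/23, σ_2 = -465/46, σ_3 = 543/46.

11.8043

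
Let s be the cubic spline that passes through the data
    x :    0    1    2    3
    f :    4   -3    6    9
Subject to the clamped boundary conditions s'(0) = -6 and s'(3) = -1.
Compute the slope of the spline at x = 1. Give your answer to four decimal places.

0.7333

Write m_i for s''(x_i). With h_i = 1, 1, 1 and divided differences Δ_i = -7, 9, 3, the continuity of s' gives the tridiagonal system
  1·m_0 + 4·m_1 + 1·m_2 = 6(Δ_1 - Δ_0) = 96
  1·m_1 + 4·m_2 + 1·m_3 = 6(Δ_2 - Δ_1) = -36
Clamped end conditions give two more equations: 2h_0·m_0 + h_0·m_1 = 6(Δ_0 - s'(0)) = -6 and h_2·m_2 + 2h_2·m_3 = 6(s'(3) - Δ_2) = -24.
Solving: m_0 = -292/15, m_1 = 494/15, m_2 = -244/15, m_3 = -58/15.
On [1, 2], s'(x) = b_1 + 2c_1·(x - 1) + 3d_1·(x - 1)² with b_1 = Δ_1 - h_1(2m_1 + m_2)/6 = 11/15, c_1 = m_1/2 = 247/15, d_1 = (m_2 - m_1)/(6h_1) = -41/5. So s'(1) = 11/15.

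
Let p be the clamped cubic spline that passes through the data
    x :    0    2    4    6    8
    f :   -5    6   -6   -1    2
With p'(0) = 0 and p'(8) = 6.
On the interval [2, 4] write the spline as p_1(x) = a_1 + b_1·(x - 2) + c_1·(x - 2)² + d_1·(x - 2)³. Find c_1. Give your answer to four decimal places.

Let M_i = p''(x_i). Step sizes h_i = 2, 2, 2, 2; slopes of the chords Δ_i = (y_(i+1) - y_i)/h_i = 11/2, -6, 5/2, 3/2.
  2·M_0 + 8·M_1 + 2·M_2 = 6(Δ_1 - Δ_0) = -69
  2·M_1 + 8·M_2 + 2·M_3 = 6(Δ_2 - Δ_1) = 51
  2·M_2 + 8·M_3 + 2·M_4 = 6(Δ_3 - Δ_2) = -6
Clamped end conditions give two more equations: 2h_0·M_0 + h_0·M_1 = 6(Δ_0 - p'(0)) = 33 and h_3·M_3 + 2h_3·M_4 = 6(p'(8) - Δ_3) = 27.
Forward elimination and back-substitution give M_0 = 1797/112, M_1 = -873/56, M_2 = 189/16, M_3 = -345/56, M_4 = 1101/112.
On [2, 4], with p_1(x) = a_1 + b_1·(x - 2) + c_1·(x - 2)² + d_1·(x - 2)³: c_1 = M_1/2 = -873/112, d_1 = (M_2 - M_1)/(6h_1) = 1023/448, b_1 = Δ_1 - h_1(2M_1 + M_2)/6 = 51/112.

-7.7946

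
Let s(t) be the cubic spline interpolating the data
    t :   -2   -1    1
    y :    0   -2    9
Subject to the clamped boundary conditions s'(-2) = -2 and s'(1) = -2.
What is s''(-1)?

15

Put M_i = s'' at the i-th knot. Here h = (1, 2) and Δ = (-2, 11/2), so the interior equations h_(i-1)·M_(i-1) + 2(h_(i-1)+h_i)·M_i + h_i·M_(i+1) = 6(Δ_i − Δ_(i-1)) read
  1·M_0 + 6·M_1 + 2·M_2 = 6(Δ_1 - Δ_0) = 45
Clamped end conditions give two more equations: 2h_0·M_0 + h_0·M_1 = 6(Δ_0 - s'(-2)) = 0 and h_1·M_1 + 2h_1·M_2 = 6(s'(1) - Δ_1) = -45.
Solving the tridiagonal system: M_0 = -15/2, M_1 = 15, M_2 = -75/4.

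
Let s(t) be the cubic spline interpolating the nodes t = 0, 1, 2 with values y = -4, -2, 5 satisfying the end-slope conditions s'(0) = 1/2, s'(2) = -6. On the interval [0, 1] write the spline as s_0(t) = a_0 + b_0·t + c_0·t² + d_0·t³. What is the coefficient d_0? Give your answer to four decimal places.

4.6250

With M_i denoting the second derivative at x_i, h_i = 1, 1, and Δ_i = (y_(i+1) − y_i)/h_i = 2, 7:
  1·M_0 + 4·M_1 + 1·M_2 = 6(Δ_1 - Δ_0) = 30
Clamped end conditions give two more equations: 2h_0·M_0 + h_0·M_1 = 6(Δ_0 - s'(0)) = 9 and h_1·M_1 + 2h_1·M_2 = 6(s'(2) - Δ_1) = -78.
Forward elimination and back-substitution give M_0 = -25/4, M_1 = 43/2, M_2 = -199/4.
On [0, 1], with s_0(t) = a_0 + b_0·t + c_0·t² + d_0·t³: c_0 = M_0/2 = -25/8, d_0 = (M_1 - M_0)/(6h_0) = 37/8, b_0 = Δ_0 - h_0(2M_0 + M_1)/6 = 1/2.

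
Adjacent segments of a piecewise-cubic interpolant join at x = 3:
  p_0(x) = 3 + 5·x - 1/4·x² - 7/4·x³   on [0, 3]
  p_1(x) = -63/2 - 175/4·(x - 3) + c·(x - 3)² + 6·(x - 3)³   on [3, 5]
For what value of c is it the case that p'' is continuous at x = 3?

-16

p_0''(x) = -1/2 - 21/2·x, so p_0''(3) = -32. On the right, p_1''(3) = 2c, so c = -16.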